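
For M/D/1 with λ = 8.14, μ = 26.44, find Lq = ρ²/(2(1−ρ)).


ρ = 8.14/26.44 = 0.3079
M/D/1: Lq = ρ²/(2(1−ρ)) = 0.09478/(2·0.6921) = 0.06847

Final: 0.06847


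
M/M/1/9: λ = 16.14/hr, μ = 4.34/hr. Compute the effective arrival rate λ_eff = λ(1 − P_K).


ρ = 3.7189; P_K = (1−ρ)ρ^9/(1−ρ^10) = 0.731104
λ_eff = λ(1 − P_K) = 16.14·(1 − 0.731104) = 16.14·0.268896 = 4.3400 /hr

Final: 4.3400 /hr


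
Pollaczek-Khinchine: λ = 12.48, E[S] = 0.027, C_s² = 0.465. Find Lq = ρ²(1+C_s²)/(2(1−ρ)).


ρ = λ·E[S] = 12.48·0.027 = 0.3370
Lq = ρ²(1+C_s²)/(2(1−ρ)) = 0.1135·(1+0.465)/(2·0.6630)
= 0.1135·1.4650/1.3261 = 0.12544

Final: 0.12544


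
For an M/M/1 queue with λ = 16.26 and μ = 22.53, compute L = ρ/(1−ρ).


ρ = λ/μ = 16.26/22.53 = 0.7217
L = ρ/(1−ρ) = 0.7217/(1 − 0.7217) = 0.7217/0.2783 = 2.5933

Final: 2.5933


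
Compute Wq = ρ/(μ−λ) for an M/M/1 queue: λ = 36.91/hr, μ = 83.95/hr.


ρ = 36.91/83.95 = 0.4397
Wq = ρ/(μ−λ) = 0.4397/(83.95 − 36.91) = 0.4397/47.04 = 0.009347 hr

Final: 0.009347 hr


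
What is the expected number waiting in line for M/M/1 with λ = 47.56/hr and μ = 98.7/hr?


ρ = 47.56/98.7 = 0.4819
Lq = ρ²/(1−ρ) = 0.2322/0.5181 = 0.4481

Final: 0.4481


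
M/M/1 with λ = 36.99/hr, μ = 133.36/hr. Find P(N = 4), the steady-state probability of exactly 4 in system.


ρ = 36.99/133.36 = 0.2774
P_n = (1−ρ)·ρ^n = (1 − 0.2774)·0.2774^4 = 0.7226·0.005919 = 0.004277

Final: 0.004277


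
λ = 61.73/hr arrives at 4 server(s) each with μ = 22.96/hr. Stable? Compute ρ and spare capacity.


Total capacity cμ = 4·22.96 = 91.84/hr
ρ = λ/(cμ) = 61.73/91.84 = 0.6721
Stable ⇔ ρ < 1: YES
Spare capacity = cμ − λ = 91.84 − 61.73 = 30.11/hr

Final: ρ = 0.6721; stable; margin = 30.11/hr


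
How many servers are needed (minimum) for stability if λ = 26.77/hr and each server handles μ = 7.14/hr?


Stability requires cμ > λ ⇔ c > λ/μ.
λ/μ = 26.77/7.14 = 3.7493
Minimum integer c = ⌊3.7493⌋ + 1 = 4
Check: 4·7.14 = 28.56 > 26.77, while 3·7.14 = 21.42 ≤ 26.77

Final: 4 servers


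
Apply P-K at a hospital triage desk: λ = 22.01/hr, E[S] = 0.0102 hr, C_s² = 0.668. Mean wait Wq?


ρ = λ·E[S] = 22.01·0.0102 = 0.2245
E[S²] = E[S]²(1+C_s²) = 0.0102²·(1+0.668) = 0.0001735
Wq = λ·E[S²]/(2(1−ρ)) = 22.01·0.0001735/(2·0.7755) = 0.002463 hr

Final: 0.002463 hr


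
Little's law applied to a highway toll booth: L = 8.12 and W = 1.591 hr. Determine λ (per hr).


λ = L/W = 8.12/1.591 = 5.1037 /hr

Final: 5.1037 /hr


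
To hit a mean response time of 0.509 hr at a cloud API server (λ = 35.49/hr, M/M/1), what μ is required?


W = 1/(μ−λ) ⇒ μ − λ = 1/W = 1/0.509 = 1.9646
μ = λ + 1/W = 35.49 + 1.9646 = 37.4546 per hr

Final: 37.4546 /hr


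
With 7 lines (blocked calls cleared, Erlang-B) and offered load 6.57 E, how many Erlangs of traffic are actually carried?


B(7,6.57) = 0.221835 (Erlang-B)
Carried load = a(1 − B) = 6.57·(1 − 0.221835) = 6.57·0.778165 = 5.1125 E

Final: 5.1125 Erlangs


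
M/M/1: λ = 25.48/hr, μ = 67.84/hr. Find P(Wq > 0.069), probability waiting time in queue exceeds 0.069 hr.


ρ = 25.48/67.84 = 0.3756
P(Wq > t) = ρ·e^{−(μ−λ)t} = 0.3756·e^{−2.9228}
= 0.3756·0.053781 = 0.020199

Final: 0.020199


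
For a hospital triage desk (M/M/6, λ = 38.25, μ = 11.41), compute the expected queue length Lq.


a = λ/μ = 3.3523; ρ = a/6 = 0.5587
P₀ = 0.033889
Lq = P₀·a^c·ρ / (c!·(1−ρ)²) = 0.033889·1419.30186·0.5587/(720·0.19473)
= 0.19168

Final: 0.19168


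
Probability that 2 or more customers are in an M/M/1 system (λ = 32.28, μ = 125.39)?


ρ = 32.28/125.39 = 0.2574
P(N ≥ n) = ρ^n = 0.2574^2 = 0.066274

Final: 0.066274


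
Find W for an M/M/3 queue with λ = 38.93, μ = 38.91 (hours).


a = 1.0005; ρ = 0.3335; P₀ = 0.363441
Lq = P₀·a^c·ρ/(c!(1−ρ)²) = 0.04555
Wq = Lq/λ = 0.04555/38.93 = 0.001170 hr
W = Wq + 1/μ = 0.001170 + 0.02570 = 0.02687 hr

Final: 0.02687 hr


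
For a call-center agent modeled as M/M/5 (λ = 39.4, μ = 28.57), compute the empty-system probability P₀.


a = λ/μ = 39.4/28.57 = 1.3791; ρ = a/c = 0.2758
Σ_{k=0}^{4} a^k/k! (terms k=0..4) = 1.00000 + 1.37907 + 0.95092 + 0.43713 + 0.15071 = 3.91782
Tail: a^5/(5!(1−ρ)) = 4.98804/(120·0.7242) = 0.05740
P₀ = 1/(3.91782 + 0.05740) = 1/3.97522 = 0.251559

Final: 0.251559


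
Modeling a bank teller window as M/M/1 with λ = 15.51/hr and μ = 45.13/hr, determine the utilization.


ρ = λ/μ = 15.51/45.13 = 0.3437

Final: 0.3437


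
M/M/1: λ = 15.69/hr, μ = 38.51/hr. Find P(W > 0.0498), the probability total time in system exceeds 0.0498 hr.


W ~ Exponential(μ−λ) for M/M/1.
μ − λ = 38.51 − 15.69 = 22.8200
P(W > t) = e^{−(μ−λ)t} = e^{−1.1364} = 0.320961

Final: 0.320961


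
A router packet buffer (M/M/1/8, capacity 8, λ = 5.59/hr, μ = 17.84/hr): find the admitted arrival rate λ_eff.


ρ = 0.3133; P_K = (1−ρ)ρ^8/(1−ρ^9) = 0.00006381
λ_eff = λ(1 − P_K) = 5.59·(1 − 0.00006381) = 5.59·0.999936 = 5.5896 /hr

Final: 5.5896 /hr


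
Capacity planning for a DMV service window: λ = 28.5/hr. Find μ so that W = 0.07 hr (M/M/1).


W = 1/(μ−λ) ⇒ μ − λ = 1/W = 1/0.07 = 14.2857
μ = λ + 1/W = 28.5 + 14.2857 = 42.7857 per hr

Final: 42.7857 /hr


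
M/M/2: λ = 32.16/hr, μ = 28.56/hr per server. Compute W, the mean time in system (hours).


a = 1.1261; ρ = 0.5630; P₀ = 0.279570
Lq = P₀·a^c·ρ/(c!(1−ρ)²) = 0.52263
Wq = Lq/λ = 0.52263/32.16 = 0.01625 hr
W = Wq + 1/μ = 0.01625 + 0.03501 = 0.05126 hr

Final: 0.05126 hr


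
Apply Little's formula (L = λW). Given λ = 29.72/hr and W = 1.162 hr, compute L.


L = λW = 29.72·1.162 = 34.5346

Final: 34.5346


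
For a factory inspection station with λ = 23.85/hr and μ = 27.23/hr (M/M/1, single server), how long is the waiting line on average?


ρ = 23.85/27.23 = 0.8759
Lq = ρ²/(1−ρ) = 0.7672/0.1241 = 6.1803

Final: 6.1803


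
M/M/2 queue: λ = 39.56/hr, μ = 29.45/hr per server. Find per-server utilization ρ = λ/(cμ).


ρ = λ/(cμ) = 39.56/(2·29.45) = 39.56/58.90 = 0.6716

Final: 0.6716


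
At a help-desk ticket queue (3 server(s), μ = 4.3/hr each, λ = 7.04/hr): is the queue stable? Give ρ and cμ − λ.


Total capacity cμ = 3·4.3 = 12.90/hr
ρ = λ/(cμ) = 7.04/12.90 = 0.5457
Stable ⇔ ρ < 1: YES
Spare capacity = cμ − λ = 12.90 − 7.04 = 5.86/hr

Final: ρ = 0.5457; stable; margin = 5.86/hr


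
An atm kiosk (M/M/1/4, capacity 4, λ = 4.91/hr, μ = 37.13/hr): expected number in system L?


ρ = 4.91/37.13 = 0.1322
L = ρ[1 − (K+1)ρ^K + Kρ^(K+1)] / [(1−ρ)(1−ρ^(K+1))]
Numerator: 0.1322·(1 − 5·0.0003058 + 4·0.00004044) = 0.132057
Denominator: (0.8678)·(0.999960) = 0.867727
L = 0.132057/0.867727 = 0.1522

Final: 0.1522


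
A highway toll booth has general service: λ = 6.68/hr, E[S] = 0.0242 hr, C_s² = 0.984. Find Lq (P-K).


ρ = λ·E[S] = 6.68·0.0242 = 0.1617
Lq = ρ²(1+C_s²)/(2(1−ρ)) = 0.02613·(1+0.984)/(2·0.8383)
= 0.02613·1.9840/1.6767 = 0.03092

Final: 0.03092


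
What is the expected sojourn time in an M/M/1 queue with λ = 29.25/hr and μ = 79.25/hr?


W = 1/(μ−λ) = 1/(79.25 − 29.25) = 1/50.00 = 0.02000 hr

Final: 0.02000 hr


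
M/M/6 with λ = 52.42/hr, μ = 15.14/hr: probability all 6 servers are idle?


a = λ/μ = 52.42/15.14 = 3.4624; ρ = a/c = 0.5771
Σ_{k=0}^{5} a^k/k! (terms k=0..5) = 1.00000 + 3.46235 + 5.99394 + 6.91771 + 5.98788 + 4.14643 = 27.50831
Tail: a^6/(6!(1−ρ)) = 1722.76821/(720·0.4229) = 5.65736
P₀ = 1/(27.50831 + 5.65736) = 1/33.16568 = 0.030152

Final: 0.030152


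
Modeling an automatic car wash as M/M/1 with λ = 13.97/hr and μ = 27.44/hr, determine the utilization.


ρ = λ/μ = 13.97/27.44 = 0.5091

Final: 0.5091


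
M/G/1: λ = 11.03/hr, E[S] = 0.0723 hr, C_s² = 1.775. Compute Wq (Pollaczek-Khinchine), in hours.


ρ = λ·E[S] = 11.03·0.0723 = 0.7975
E[S²] = E[S]²(1+C_s²) = 0.0723²·(1+1.775) = 0.014506
Wq = λ·E[S²]/(2(1−ρ)) = 11.03·0.014506/(2·0.2025) = 0.39500 hr

Final: 0.39500 hr


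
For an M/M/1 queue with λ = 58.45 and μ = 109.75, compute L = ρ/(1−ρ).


ρ = λ/μ = 58.45/109.75 = 0.5326
L = ρ/(1−ρ) = 0.5326/(1 − 0.5326) = 0.5326/0.4674 = 1.1394

Final: 1.1394


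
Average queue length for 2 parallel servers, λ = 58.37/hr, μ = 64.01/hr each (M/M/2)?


a = λ/μ = 0.9119; ρ = a/2 = 0.4559
P₀ = 0.373679
Lq = P₀·a^c·ρ / (c!·(1−ρ)²) = 0.373679·0.83154·0.4559/(2·0.29600)
= 0.23932

Final: 0.23932


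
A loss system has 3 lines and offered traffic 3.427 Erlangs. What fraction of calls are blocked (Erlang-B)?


B(c,a) = (a^c/c!) / Σ_{k=0}^{c} a^k/k!
a^3/3! = 6.707969
Σ terms (k=0..3): 1.00000 + 3.42700 + 5.87216 + 6.70797 = 17.007134
B = 6.707969/17.007134 = 0.394421

Final: 0.394421


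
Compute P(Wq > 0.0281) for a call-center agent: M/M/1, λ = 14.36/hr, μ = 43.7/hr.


ρ = 14.36/43.7 = 0.3286
P(Wq > t) = ρ·e^{−(μ−λ)t} = 0.3286·e^{−0.8245}
= 0.3286·0.438474 = 0.144084

Final: 0.144084


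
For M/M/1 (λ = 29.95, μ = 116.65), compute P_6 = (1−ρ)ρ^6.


ρ = 29.95/116.65 = 0.2568
P_n = (1−ρ)·ρ^n = (1 − 0.2568)·0.2568^6 = 0.7432·0.0002865 = 0.0002129

Final: 0.0002129


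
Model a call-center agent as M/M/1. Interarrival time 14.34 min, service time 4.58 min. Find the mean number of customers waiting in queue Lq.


λ = 60/14.34 = 4.1841 /hr
μ = 60/4.58 = 13.1004 /hr
ρ = λ/μ = 4.1841/13.1004 = 0.3194
Lq = ρ²/(1−ρ) = 0.1020/0.6806 = 0.1499

Final: 0.1499


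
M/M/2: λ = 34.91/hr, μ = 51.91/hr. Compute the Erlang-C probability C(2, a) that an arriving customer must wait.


a = λ/μ = 0.6725; ρ = a/2 = 0.3363
P₀ = 0.496720 (from M/M/c formula)
C(c,a) = [a^c/(c!(1−ρ))]·P₀ = [0.45227/(2·0.6637)]·0.496720
= 0.34070·0.496720 = 0.169230

Final: 0.169230


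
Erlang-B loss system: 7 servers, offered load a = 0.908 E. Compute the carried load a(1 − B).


B(7,0.908) = 0.00004072 (Erlang-B)
Carried load = a(1 − B) = 0.908·(1 − 0.00004072) = 0.908·0.999959 = 0.9080 E

Final: 0.9080 Erlangs


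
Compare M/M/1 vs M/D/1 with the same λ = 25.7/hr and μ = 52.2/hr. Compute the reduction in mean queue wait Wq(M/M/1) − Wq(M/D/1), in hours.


ρ = 25.7/52.2 = 0.4923
Wq(M/M/1) = ρ/(μ−λ) = 0.4923/26.50 = 0.01858 hr
Wq(M/D/1) = ρ/(2(μ−λ)) = 0.009289 hr
Savings = 0.01858 − 0.009289 = 0.009289 hr

Final: 0.009289 hr


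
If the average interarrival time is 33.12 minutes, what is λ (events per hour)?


λ = 1/(interarrival time) in consistent units.
1 hour = 60 min, so λ = 60/33.12 = 1.8116 per hour

Final: 1.8116 /hr


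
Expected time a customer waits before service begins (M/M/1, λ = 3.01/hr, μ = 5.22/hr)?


ρ = 3.01/5.22 = 0.5766
Wq = ρ/(μ−λ) = 0.5766/(5.22 − 3.01) = 0.5766/2.21 = 0.2609 hr

Final: 0.2609 hr


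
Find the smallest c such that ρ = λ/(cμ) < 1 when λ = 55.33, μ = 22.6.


Stability requires cμ > λ ⇔ c > λ/μ.
λ/μ = 55.33/22.6 = 2.4482
Minimum integer c = ⌊2.4482⌋ + 1 = 3
Check: 3·22.6 = 67.80 > 55.33, while 2·22.6 = 45.20 ≤ 55.33

Final: 3 servers


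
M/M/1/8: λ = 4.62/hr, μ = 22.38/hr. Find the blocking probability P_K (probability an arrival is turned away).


ρ = λ/μ = 4.62/22.38 = 0.2064
P_K = (1−ρ)ρ^K/(1−ρ^(K+1)) = (0.7936·0.000003298)/(1 − 0.0000006808)
= 0.000002617/0.999999 = 0.000002617

Final: 0.000002617


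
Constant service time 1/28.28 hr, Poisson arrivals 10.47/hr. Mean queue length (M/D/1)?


ρ = 10.47/28.28 = 0.3702
M/D/1: Lq = ρ²/(2(1−ρ)) = 0.1371/(2·0.6298) = 0.10882

Final: 0.10882


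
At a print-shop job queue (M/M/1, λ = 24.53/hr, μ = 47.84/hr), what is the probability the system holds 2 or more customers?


ρ = 24.53/47.84 = 0.5128
P(N ≥ n) = ρ^n = 0.5128^2 = 0.262913

Final: 0.262913


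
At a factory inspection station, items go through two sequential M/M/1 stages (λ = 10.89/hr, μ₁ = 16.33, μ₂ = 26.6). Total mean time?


Each node sees arrival rate λ = 10.89/hr (tandem ⇒ throughput preserved).
W₁ = 1/(μ₁−λ) = 1/(16.33−10.89) = 0.18382 hr
W₂ = 1/(μ₂−λ) = 1/(26.6−10.89) = 0.06365 hr
W_total = W₁ + W₂ = 0.18382 + 0.06365 = 0.24748 hr

Final: 0.24748 hr


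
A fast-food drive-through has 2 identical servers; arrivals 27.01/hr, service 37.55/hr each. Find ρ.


ρ = λ/(cμ) = 27.01/(2·37.55) = 27.01/75.10 = 0.3597

Final: 0.3597


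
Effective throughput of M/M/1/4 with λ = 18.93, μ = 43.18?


ρ = 0.4384; P_K = (1−ρ)ρ^4/(1−ρ^5) = 0.021086
λ_eff = λ(1 − P_K) = 18.93·(1 − 0.021086) = 18.93·0.978914 = 18.5308 /hr

Final: 18.5308 /hr


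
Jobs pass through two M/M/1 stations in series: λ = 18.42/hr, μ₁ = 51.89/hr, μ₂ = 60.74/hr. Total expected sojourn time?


Each node sees arrival rate λ = 18.42/hr (tandem ⇒ throughput preserved).
W₁ = 1/(μ₁−λ) = 1/(51.89−18.42) = 0.02988 hr
W₂ = 1/(μ₂−λ) = 1/(60.74−18.42) = 0.02363 hr
W_total = W₁ + W₂ = 0.02988 + 0.02363 = 0.05351 hr

Final: 0.05351 hr


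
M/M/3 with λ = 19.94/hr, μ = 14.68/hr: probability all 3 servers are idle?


a = λ/μ = 19.94/14.68 = 1.3583; ρ = a/c = 0.4528
Σ_{k=0}^{2} a^k/k! (terms k=0..2) = 1.00000 + 1.35831 + 0.92250 = 3.28081
Tail: a^3/(3!(1−ρ)) = 2.50609/(6·0.5472) = 0.76327
P₀ = 1/(3.28081 + 0.76327) = 1/4.04408 = 0.247275

Final: 0.247275


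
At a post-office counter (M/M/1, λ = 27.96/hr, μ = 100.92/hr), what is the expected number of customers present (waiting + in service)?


ρ = λ/μ = 27.96/100.92 = 0.2771
L = ρ/(1−ρ) = 0.2771/(1 − 0.2771) = 0.2771/0.7229 = 0.3832

Final: 0.3832


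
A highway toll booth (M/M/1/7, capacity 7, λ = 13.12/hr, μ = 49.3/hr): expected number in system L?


ρ = 13.12/49.3 = 0.2661
L = ρ[1 − (K+1)ρ^K + Kρ^(K+1)] / [(1−ρ)(1−ρ^(K+1))]
Numerator: 0.2661·(1 − 8·0.00009454 + 7·0.00002516) = 0.265971
Denominator: (0.7339)·(0.999975) = 0.733856
L = 0.265971/0.733856 = 0.3624

Final: 0.3624


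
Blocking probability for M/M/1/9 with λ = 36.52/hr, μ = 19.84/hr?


ρ = λ/μ = 36.52/19.84 = 1.8407
P_K = (1−ρ)ρ^K/(1−ρ^(K+1)) = (-0.8407·242.606208)/(1 − 446.571508)
= -203.965300/-445.571508 = 0.457761

Final: 0.457761


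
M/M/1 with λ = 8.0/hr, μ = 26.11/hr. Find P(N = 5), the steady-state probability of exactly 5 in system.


ρ = 8.0/26.11 = 0.3064
P_n = (1−ρ)·ρ^n = (1 − 0.3064)·0.3064^5 = 0.6936·0.002700 = 0.001873

Final: 0.001873


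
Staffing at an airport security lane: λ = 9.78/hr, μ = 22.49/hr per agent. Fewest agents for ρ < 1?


Stability requires cμ > λ ⇔ c > λ/μ.
λ/μ = 9.78/22.49 = 0.4349
Minimum integer c = ⌊0.4349⌋ + 1 = 1
Check: 1·22.49 = 22.49 > 9.78, while 0·22.49 = 0.00 ≤ 9.78

Final: 1 servers


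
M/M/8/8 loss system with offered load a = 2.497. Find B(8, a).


B(c,a) = (a^c/c!) / Σ_{k=0}^{c} a^k/k!
a^8/8! = 0.037482
Σ terms (k=0..8): 1.00000 + 2.49700 + 3.11750 + 2.59480 + 1.61981 + 0.80893 + 0.33665 + 0.12009 + 0.03748 = 12.132265
B = 0.037482/12.132265 = 0.003089

Final: 0.003089


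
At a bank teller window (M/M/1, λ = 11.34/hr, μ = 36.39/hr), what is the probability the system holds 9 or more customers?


ρ = 11.34/36.39 = 0.3116
P(N ≥ n) = ρ^n = 0.3116^9 = 0.00002771

Final: 0.00002771


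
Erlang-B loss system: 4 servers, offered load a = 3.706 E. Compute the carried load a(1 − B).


B(4,3.706) = 0.281548 (Erlang-B)
Carried load = a(1 − B) = 3.706·(1 − 0.281548) = 3.706·0.718452 = 2.6626 E

Final: 2.6626 Erlangs


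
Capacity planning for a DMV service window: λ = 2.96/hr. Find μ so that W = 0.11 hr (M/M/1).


W = 1/(μ−λ) ⇒ μ − λ = 1/W = 1/0.11 = 9.0909
μ = λ + 1/W = 2.96 + 9.0909 = 12.0509 per hr

Final: 12.0509 /hr


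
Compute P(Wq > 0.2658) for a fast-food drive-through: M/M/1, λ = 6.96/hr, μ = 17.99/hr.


ρ = 6.96/17.99 = 0.3869
P(Wq > t) = ρ·e^{−(μ−λ)t} = 0.3869·e^{−2.9318}
= 0.3869·0.053302 = 0.020622

Final: 0.020622


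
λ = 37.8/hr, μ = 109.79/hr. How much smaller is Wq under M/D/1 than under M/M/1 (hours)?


ρ = 37.8/109.79 = 0.3443
Wq(M/M/1) = ρ/(μ−λ) = 0.3443/71.99 = 0.004783 hr
Wq(M/D/1) = ρ/(2(μ−λ)) = 0.002391 hr
Savings = 0.004783 − 0.002391 = 0.002391 hr

Final: 0.002391 hr


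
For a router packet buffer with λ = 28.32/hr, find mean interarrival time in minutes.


Mean interarrival time = 1/λ = 1/28.32 hour = 0.03531 hour
In minutes: 0.03531 × 60 = 2.1186 min

Final: 2.1186 min


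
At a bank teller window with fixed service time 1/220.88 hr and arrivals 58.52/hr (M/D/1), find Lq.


ρ = 58.52/220.88 = 0.2649
M/D/1: Lq = ρ²/(2(1−ρ)) = 0.07019/(2·0.7351) = 0.04775

Final: 0.04775


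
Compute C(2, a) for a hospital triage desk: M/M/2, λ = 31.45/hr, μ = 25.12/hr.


a = λ/μ = 1.2520; ρ = a/2 = 0.6260
P₀ = 0.230016 (from M/M/c formula)
C(c,a) = [a^c/(c!(1−ρ))]·P₀ = [1.56748/(2·0.3740)]·0.230016
= 2.09553·0.230016 = 0.482006

Final: 0.482006


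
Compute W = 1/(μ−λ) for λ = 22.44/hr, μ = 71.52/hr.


W = 1/(μ−λ) = 1/(71.52 − 22.44) = 1/49.08 = 0.02037 hr

Final: 0.02037 hr


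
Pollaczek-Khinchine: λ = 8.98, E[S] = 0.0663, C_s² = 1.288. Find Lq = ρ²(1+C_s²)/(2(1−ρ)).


ρ = λ·E[S] = 8.98·0.0663 = 0.5954
Lq = ρ²(1+C_s²)/(2(1−ρ)) = 0.3545·(1+1.288)/(2·0.4046)
= 0.3545·2.2880/0.8093 = 1.00219

Final: 1.00219


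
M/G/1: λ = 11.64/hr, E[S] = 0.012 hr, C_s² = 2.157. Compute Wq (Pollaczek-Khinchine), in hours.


ρ = λ·E[S] = 11.64·0.012 = 0.1397
E[S²] = E[S]²(1+C_s²) = 0.012²·(1+2.157) = 0.0004546
Wq = λ·E[S²]/(2(1−ρ)) = 11.64·0.0004546/(2·0.8603) = 0.003075 hr

Final: 0.003075 hr


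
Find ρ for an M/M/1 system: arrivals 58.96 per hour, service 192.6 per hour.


ρ = λ/μ = 58.96/192.6 = 0.3061

Final: 0.3061


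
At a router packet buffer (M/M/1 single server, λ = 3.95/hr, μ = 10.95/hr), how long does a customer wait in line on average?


ρ = 3.95/10.95 = 0.3607
Wq = ρ/(μ−λ) = 0.3607/(10.95 − 3.95) = 0.3607/7.00 = 0.05153 hr

Final: 0.05153 hr


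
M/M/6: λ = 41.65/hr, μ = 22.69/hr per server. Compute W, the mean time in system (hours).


a = 1.8356; ρ = 0.3059; P₀ = 0.159376
Lq = P₀·a^c·ρ/(c!(1−ρ)²) = 0.005378
Wq = Lq/λ = 0.005378/41.65 = 0.0001291 hr
W = Wq + 1/μ = 0.0001291 + 0.04407 = 0.04420 hr

Final: 0.04420 hr


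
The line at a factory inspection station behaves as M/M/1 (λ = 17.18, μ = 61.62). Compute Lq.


ρ = 17.18/61.62 = 0.2788
Lq = ρ²/(1−ρ) = 0.07773/0.7212 = 0.1078

Final: 0.1078


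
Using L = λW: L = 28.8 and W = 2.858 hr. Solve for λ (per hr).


λ = L/W = 28.8/2.858 = 10.0770 /hr

Final: 10.0770 /hr


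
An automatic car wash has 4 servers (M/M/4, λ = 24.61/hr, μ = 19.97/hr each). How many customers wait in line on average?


a = λ/μ = 1.2323; ρ = a/4 = 0.3081
P₀ = 0.290486
Lq = P₀·a^c·ρ / (c!·(1−ρ)²) = 0.290486·2.30640·0.3081/(24·0.47874)
= 0.01796

Final: 0.01796


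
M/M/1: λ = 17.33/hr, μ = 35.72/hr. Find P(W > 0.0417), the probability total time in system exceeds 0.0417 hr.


W ~ Exponential(μ−λ) for M/M/1.
μ − λ = 35.72 − 17.33 = 18.3900
P(W > t) = e^{−(μ−λ)t} = e^{−0.7669} = 0.464468

Final: 0.464468


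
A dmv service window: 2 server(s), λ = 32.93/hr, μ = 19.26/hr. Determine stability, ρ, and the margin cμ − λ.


Total capacity cμ = 2·19.26 = 38.52/hr
ρ = λ/(cμ) = 32.93/38.52 = 0.8549
Stable ⇔ ρ < 1: YES
Spare capacity = cμ − λ = 38.52 − 32.93 = 5.59/hr

Final: ρ = 0.8549; stable; margin = 5.59/hr


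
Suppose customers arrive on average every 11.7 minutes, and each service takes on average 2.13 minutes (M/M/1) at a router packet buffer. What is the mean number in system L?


λ = 60/11.7 = 5.1282 /hr
μ = 60/2.13 = 28.1690 /hr
ρ = λ/μ = 5.1282/28.1690 = 0.1821
L = ρ/(1−ρ) = 0.1821/0.8179 = 0.2226

Final: 0.2226


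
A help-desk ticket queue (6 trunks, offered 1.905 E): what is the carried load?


B(6,1.905) = 0.009914 (Erlang-B)
Carried load = a(1 − B) = 1.905·(1 − 0.009914) = 1.905·0.990086 = 1.8861 E

Final: 1.8861 Erlangs


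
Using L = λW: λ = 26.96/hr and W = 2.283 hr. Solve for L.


L = λW = 26.96·2.283 = 61.5497

Final: 61.5497


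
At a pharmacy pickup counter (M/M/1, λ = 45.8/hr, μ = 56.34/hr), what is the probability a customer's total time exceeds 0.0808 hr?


W ~ Exponential(μ−λ) for M/M/1.
μ − λ = 56.34 − 45.8 = 10.5400
P(W > t) = e^{−(μ−λ)t} = e^{−0.8516} = 0.426718

Final: 0.426718


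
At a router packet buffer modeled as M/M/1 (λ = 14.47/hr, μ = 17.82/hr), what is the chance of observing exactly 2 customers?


ρ = 14.47/17.82 = 0.8120
P_n = (1−ρ)·ρ^n = (1 − 0.8120)·0.8120^2 = 0.1880·0.659359 = 0.123953

Final: 0.123953


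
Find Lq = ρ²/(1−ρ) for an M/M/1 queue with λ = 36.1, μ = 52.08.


ρ = 36.1/52.08 = 0.6932
Lq = ρ²/(1−ρ) = 0.4805/0.3068 = 1.5659

Final: 1.5659


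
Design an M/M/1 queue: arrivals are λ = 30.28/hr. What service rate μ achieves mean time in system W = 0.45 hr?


W = 1/(μ−λ) ⇒ μ − λ = 1/W = 1/0.45 = 2.2222
μ = λ + 1/W = 30.28 + 2.2222 = 32.5022 per hr

Final: 32.5022 /hr


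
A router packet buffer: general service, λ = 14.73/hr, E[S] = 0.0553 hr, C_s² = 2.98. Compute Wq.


ρ = λ·E[S] = 14.73·0.0553 = 0.8146
E[S²] = E[S]²(1+C_s²) = 0.0553²·(1+2.98) = 0.012171
Wq = λ·E[S²]/(2(1−ρ)) = 14.73·0.012171/(2·0.1854) = 0.48342 hr

Final: 0.48342 hr


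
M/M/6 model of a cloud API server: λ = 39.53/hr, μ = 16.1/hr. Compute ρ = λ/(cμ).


ρ = λ/(cμ) = 39.53/(6·16.1) = 39.53/96.60 = 0.4092

Final: 0.4092


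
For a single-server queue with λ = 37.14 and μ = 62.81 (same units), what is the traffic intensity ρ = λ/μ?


ρ = λ/μ = 37.14/62.81 = 0.5913

Final: 0.5913


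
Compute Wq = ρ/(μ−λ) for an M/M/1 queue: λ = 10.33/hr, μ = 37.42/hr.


ρ = 10.33/37.42 = 0.2761
Wq = ρ/(μ−λ) = 0.2761/(37.42 − 10.33) = 0.2761/27.09 = 0.01019 hr

Final: 0.01019 hr


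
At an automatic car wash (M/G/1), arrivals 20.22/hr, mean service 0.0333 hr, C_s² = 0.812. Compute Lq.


ρ = λ·E[S] = 20.22·0.0333 = 0.6733
Lq = ρ²(1+C_s²)/(2(1−ρ)) = 0.4534·(1+0.812)/(2·0.3267)
= 0.4534·1.8120/0.6533 = 1.25737

Final: 1.25737


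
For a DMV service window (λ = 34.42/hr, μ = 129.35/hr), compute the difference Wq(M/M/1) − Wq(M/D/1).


ρ = 34.42/129.35 = 0.2661
Wq(M/M/1) = ρ/(μ−λ) = 0.2661/94.93 = 0.002803 hr
Wq(M/D/1) = ρ/(2(μ−λ)) = 0.001402 hr
Savings = 0.002803 − 0.001402 = 0.001402 hr

Final: 0.001402 hr


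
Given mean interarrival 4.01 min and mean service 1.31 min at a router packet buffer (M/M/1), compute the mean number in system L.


λ = 60/4.01 = 14.9626 /hr
μ = 60/1.31 = 45.8015 /hr
ρ = λ/μ = 14.9626/45.8015 = 0.3267
L = ρ/(1−ρ) = 0.3267/0.6733 = 0.4852

Final: 0.4852


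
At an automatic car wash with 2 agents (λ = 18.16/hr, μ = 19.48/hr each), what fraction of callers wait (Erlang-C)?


a = λ/μ = 0.9322; ρ = a/2 = 0.4661
P₀ = 0.364146 (from M/M/c formula)
C(c,a) = [a^c/(c!(1−ρ))]·P₀ = [0.86907/(2·0.5339)]·0.364146
= 0.81392·0.364146 = 0.296384

Final: 0.296384


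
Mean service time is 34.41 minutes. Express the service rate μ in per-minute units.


μ = 1/(service time) in consistent units.
1 minute = 1 min, so μ = 1/34.41 = 0.02906 per minute

Final: 0.02906 /min


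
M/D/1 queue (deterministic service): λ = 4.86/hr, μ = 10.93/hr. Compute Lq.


ρ = 4.86/10.93 = 0.4446
M/D/1: Lq = ρ²/(2(1−ρ)) = 0.1977/(2·0.5554) = 0.17801

Final: 0.17801


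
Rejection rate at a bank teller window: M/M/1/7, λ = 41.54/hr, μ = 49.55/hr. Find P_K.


ρ = λ/μ = 41.54/49.55 = 0.8383
P_K = (1−ρ)ρ^K/(1−ρ^(K+1)) = (0.1617·0.291045)/(1 − 0.243996)
= 0.047049/0.756004 = 0.062234

Final: 0.062234


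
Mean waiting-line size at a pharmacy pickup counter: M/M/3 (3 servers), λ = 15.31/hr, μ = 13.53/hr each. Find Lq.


a = λ/μ = 1.1316; ρ = a/3 = 0.3772
P₀ = 0.316506
Lq = P₀·a^c·ρ / (c!·(1−ρ)²) = 0.316506·1.44888·0.3772/(6·0.38790)
= 0.07432

Final: 0.07432


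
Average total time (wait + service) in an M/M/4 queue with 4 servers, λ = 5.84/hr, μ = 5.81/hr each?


a = 1.0052; ρ = 0.2513; P₀ = 0.365442
Lq = P₀·a^c·ρ/(c!(1−ρ)²) = 0.006968
Wq = Lq/λ = 0.006968/5.84 = 0.001193 hr
W = Wq + 1/μ = 0.001193 + 0.17212 = 0.17331 hr

Final: 0.17331 hr


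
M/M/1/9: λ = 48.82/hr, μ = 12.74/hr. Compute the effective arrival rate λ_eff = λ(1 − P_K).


ρ = 3.8320; P_K = (1−ρ)ρ^9/(1−ρ^10) = 0.739042
λ_eff = λ(1 − P_K) = 48.82·(1 − 0.739042) = 48.82·0.260958 = 12.7399 /hr

Final: 12.7399 /hr


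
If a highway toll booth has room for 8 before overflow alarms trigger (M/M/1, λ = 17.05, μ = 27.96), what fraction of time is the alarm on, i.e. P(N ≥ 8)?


ρ = 17.05/27.96 = 0.6098
P(N ≥ n) = ρ^n = 0.6098^8 = 0.019120

Final: 0.019120


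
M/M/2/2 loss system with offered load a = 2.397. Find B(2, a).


B(c,a) = (a^c/c!) / Σ_{k=0}^{c} a^k/k!
a^2/2! = 2.872804
Σ terms (k=0..2): 1.00000 + 2.39700 + 2.87280 = 6.269804
B = 2.872804/6.269804 = 0.458197

Final: 0.458197


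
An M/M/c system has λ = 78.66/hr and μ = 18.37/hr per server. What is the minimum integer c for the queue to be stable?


Stability requires cμ > λ ⇔ c > λ/μ.
λ/μ = 78.66/18.37 = 4.2820
Minimum integer c = ⌊4.2820⌋ + 1 = 5
Check: 5·18.37 = 91.85 > 78.66, while 4·18.37 = 73.48 ≤ 78.66

Final: 5 servers


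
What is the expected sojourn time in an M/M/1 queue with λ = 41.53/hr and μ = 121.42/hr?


W = 1/(μ−λ) = 1/(121.42 − 41.53) = 1/79.89 = 0.01252 hr

Final: 0.01252 hr


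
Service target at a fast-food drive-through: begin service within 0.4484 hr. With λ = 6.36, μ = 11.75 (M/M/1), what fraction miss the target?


ρ = 6.36/11.75 = 0.5413
P(Wq > t) = ρ·e^{−(μ−λ)t} = 0.5413·e^{−2.4169}
= 0.5413·0.089200 = 0.048282

Final: 0.048282


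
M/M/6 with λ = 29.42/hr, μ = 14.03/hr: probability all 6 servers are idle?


a = λ/μ = 29.42/14.03 = 2.0969; ρ = a/c = 0.3495
Σ_{k=0}^{5} a^k/k! (terms k=0..5) = 1.00000 + 2.09694 + 2.19857 + 1.53675 + 0.80562 + 0.33787 = 7.97574
Tail: a^6/(6!(1−ρ)) = 85.01782/(720·0.6505) = 0.18152
P₀ = 1/(7.97574 + 0.18152) = 1/8.15726 = 0.122590

Final: 0.122590


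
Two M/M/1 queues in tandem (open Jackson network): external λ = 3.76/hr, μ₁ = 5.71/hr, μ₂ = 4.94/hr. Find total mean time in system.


Each node sees arrival rate λ = 3.76/hr (tandem ⇒ throughput preserved).
W₁ = 1/(μ₁−λ) = 1/(5.71−3.76) = 0.51282 hr
W₂ = 1/(μ₂−λ) = 1/(4.94−3.76) = 0.84746 hr
W_total = W₁ + W₂ = 0.51282 + 0.84746 = 1.36028 hr

Final: 1.36028 hr


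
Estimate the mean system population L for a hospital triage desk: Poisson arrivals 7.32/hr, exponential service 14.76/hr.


ρ = λ/μ = 7.32/14.76 = 0.4959
L = ρ/(1−ρ) = 0.4959/(1 − 0.4959) = 0.4959/0.5041 = 0.9839

Final: 0.9839


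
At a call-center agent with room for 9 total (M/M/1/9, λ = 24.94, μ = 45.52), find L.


ρ = 24.94/45.52 = 0.5479
L = ρ[1 − (K+1)ρ^K + Kρ^(K+1)] / [(1−ρ)(1−ρ^(K+1))]
Numerator: 0.5479·(1 − 10·0.004449 + 9·0.002437) = 0.535535
Denominator: (0.4521)·(0.997563) = 0.451007
L = 0.535535/0.451007 = 1.1874

Final: 1.1874


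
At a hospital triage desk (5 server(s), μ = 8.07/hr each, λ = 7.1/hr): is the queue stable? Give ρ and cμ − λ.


Total capacity cμ = 5·8.07 = 40.35/hr
ρ = λ/(cμ) = 7.1/40.35 = 0.1760
Stable ⇔ ρ < 1: YES
Spare capacity = cμ − λ = 40.35 − 7.1 = 33.25/hr

Final: ρ = 0.1760; stable; margin = 33.25/hr


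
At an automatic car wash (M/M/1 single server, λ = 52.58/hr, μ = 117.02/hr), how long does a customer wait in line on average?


ρ = 52.58/117.02 = 0.4493
Wq = ρ/(μ−λ) = 0.4493/(117.02 − 52.58) = 0.4493/64.44 = 0.006973 hr

Final: 0.006973 hr


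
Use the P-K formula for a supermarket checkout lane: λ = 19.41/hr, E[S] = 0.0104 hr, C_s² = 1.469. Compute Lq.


ρ = λ·E[S] = 19.41·0.0104 = 0.2019
Lq = ρ²(1+C_s²)/(2(1−ρ)) = 0.04075·(1+1.469)/(2·0.7981)
= 0.04075·2.4690/1.5963 = 0.06303

Final: 0.06303


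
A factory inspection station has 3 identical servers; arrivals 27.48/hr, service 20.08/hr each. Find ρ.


ρ = λ/(cμ) = 27.48/(3·20.08) = 27.48/60.24 = 0.4562

Final: 0.4562


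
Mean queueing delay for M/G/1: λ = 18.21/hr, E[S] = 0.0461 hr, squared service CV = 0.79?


ρ = λ·E[S] = 18.21·0.0461 = 0.8395
E[S²] = E[S]²(1+C_s²) = 0.0461²·(1+0.79) = 0.003804
Wq = λ·E[S²]/(2(1−ρ)) = 18.21·0.003804/(2·0.1605) = 0.21578 hr

Final: 0.21578 hr


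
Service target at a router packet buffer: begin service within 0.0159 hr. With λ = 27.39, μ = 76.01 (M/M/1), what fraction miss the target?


ρ = 27.39/76.01 = 0.3603
P(Wq > t) = ρ·e^{−(μ−λ)t} = 0.3603·e^{−0.7731}
= 0.3603·0.461599 = 0.166336

Final: 0.166336


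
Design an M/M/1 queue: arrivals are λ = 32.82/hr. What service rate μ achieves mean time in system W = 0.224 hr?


W = 1/(μ−λ) ⇒ μ − λ = 1/W = 1/0.224 = 4.4643
μ = λ + 1/W = 32.82 + 4.4643 = 37.2843 per hr

Final: 37.2843 /hr


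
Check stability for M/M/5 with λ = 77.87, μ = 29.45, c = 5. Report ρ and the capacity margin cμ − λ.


Total capacity cμ = 5·29.45 = 147.25/hr
ρ = λ/(cμ) = 77.87/147.25 = 0.5288
Stable ⇔ ρ < 1: YES
Spare capacity = cμ − λ = 147.25 − 77.87 = 69.38/hr

Final: ρ = 0.5288; stable; margin = 69.38/hr


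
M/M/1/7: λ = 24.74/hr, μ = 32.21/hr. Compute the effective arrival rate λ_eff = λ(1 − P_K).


ρ = 0.7681; P_K = (1−ρ)ρ^7/(1−ρ^8) = 0.041617
λ_eff = λ(1 − P_K) = 24.74·(1 − 0.041617) = 24.74·0.958383 = 23.7104 /hr

Final: 23.7104 /hr


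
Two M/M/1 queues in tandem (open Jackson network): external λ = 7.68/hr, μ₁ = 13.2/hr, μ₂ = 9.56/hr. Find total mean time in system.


Each node sees arrival rate λ = 7.68/hr (tandem ⇒ throughput preserved).
W₁ = 1/(μ₁−λ) = 1/(13.2−7.68) = 0.18116 hr
W₂ = 1/(μ₂−λ) = 1/(9.56−7.68) = 0.53191 hr
W_total = W₁ + W₂ = 0.18116 + 0.53191 = 0.71307 hr

Final: 0.71307 hr


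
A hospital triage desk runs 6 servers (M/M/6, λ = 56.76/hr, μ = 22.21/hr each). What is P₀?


a = λ/μ = 56.76/22.21 = 2.5556; ρ = a/c = 0.4259
Σ_{k=0}^{5} a^k/k! (terms k=0..5) = 1.00000 + 2.55561 + 3.26556 + 2.78183 + 1.77731 + 0.90842 = 12.28873
Tail: a^6/(6!(1−ρ)) = 278.58836/(720·0.5741) = 0.67401
P₀ = 1/(12.28873 + 0.67401) = 1/12.96274 = 0.077144

Final: 0.077144


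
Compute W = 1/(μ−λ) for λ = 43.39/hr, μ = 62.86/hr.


W = 1/(μ−λ) = 1/(62.86 − 43.39) = 1/19.47 = 0.05136 hr

Final: 0.05136 hr


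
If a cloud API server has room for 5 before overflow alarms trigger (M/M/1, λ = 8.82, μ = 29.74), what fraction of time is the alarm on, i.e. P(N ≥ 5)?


ρ = 8.82/29.74 = 0.2966
P(N ≥ n) = ρ^n = 0.2966^5 = 0.002294

Final: 0.002294


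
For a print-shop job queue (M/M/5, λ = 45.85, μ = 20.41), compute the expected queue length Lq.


a = λ/μ = 2.2464; ρ = a/5 = 0.4493
P₀ = 0.104318
Lq = P₀·a^c·ρ / (c!·(1−ρ)²) = 0.104318·57.21128·0.4493/(120·0.30328)
= 0.07368

Final: 0.07368


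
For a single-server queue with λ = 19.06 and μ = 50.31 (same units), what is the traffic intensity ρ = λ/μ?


ρ = λ/μ = 19.06/50.31 = 0.3789

Final: 0.3789


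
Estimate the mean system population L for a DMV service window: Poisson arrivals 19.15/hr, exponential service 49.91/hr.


ρ = λ/μ = 19.15/49.91 = 0.3837
L = ρ/(1−ρ) = 0.3837/(1 − 0.3837) = 0.3837/0.6163 = 0.6226

Final: 0.6226


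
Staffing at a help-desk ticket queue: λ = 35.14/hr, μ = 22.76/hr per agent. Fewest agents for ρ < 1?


Stability requires cμ > λ ⇔ c > λ/μ.
λ/μ = 35.14/22.76 = 1.5439
Minimum integer c = ⌊1.5439⌋ + 1 = 2
Check: 2·22.76 = 45.52 > 35.14, while 1·22.76 = 22.76 ≤ 35.14

Final: 2 servers


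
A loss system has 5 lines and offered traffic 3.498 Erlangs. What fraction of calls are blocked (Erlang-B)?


B(c,a) = (a^c/c!) / Σ_{k=0}^{c} a^k/k!
a^5/5! = 4.364332
Σ terms (k=0..5): 1.00000 + 3.49800 + 6.11800 + 7.13359 + 6.23832 + 4.36433 = 28.352249
B = 4.364332/28.352249 = 0.153932

Final: 0.153932


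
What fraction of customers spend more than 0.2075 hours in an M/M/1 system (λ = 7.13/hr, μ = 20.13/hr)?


W ~ Exponential(μ−λ) for M/M/1.
μ − λ = 20.13 − 7.13 = 13.0000
P(W > t) = e^{−(μ−λ)t} = e^{−2.6975} = 0.067374

Final: 0.067374


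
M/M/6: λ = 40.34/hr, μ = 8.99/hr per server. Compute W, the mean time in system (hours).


a = 4.4872; ρ = 0.7479; P₀ = 0.009291
Lq = P₀·a^c·ρ/(c!(1−ρ)²) = 1.23922
Wq = Lq/λ = 1.23922/40.34 = 0.03072 hr
W = Wq + 1/μ = 0.03072 + 0.11123 = 0.14195 hr

Final: 0.14195 hr


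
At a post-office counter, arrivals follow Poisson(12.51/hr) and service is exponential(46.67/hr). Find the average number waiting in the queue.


ρ = 12.51/46.67 = 0.2681
Lq = ρ²/(1−ρ) = 0.07185/0.7319 = 0.09817

Final: 0.09817


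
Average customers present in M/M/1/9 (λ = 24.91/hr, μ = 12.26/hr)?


ρ = 24.91/12.26 = 2.0318
L = ρ[1 − (K+1)ρ^K + Kρ^(K+1)] / [(1−ρ)(1−ρ^(K+1))]
Numerator: 2.0318·(1 − 10·590.132205 + 9·1199.036969) = 9937.608130
Denominator: (-1.0318)·(-1198.036969) = 1236.147443
L = 9937.608130/1236.147443 = 8.0392

Final: 8.0392


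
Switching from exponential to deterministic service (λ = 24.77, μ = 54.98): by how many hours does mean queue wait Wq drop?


ρ = 24.77/54.98 = 0.4505
Wq(M/M/1) = ρ/(μ−λ) = 0.4505/30.21 = 0.01491 hr
Wq(M/D/1) = ρ/(2(μ−λ)) = 0.007457 hr
Savings = 0.01491 − 0.007457 = 0.007457 hr

Final: 0.007457 hr


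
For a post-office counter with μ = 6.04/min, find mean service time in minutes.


Mean service time = 1/μ = 1/6.04 minute = 0.16556 minute
In minutes: 0.16556 × 1 = 0.1656 min

Final: 0.1656 min


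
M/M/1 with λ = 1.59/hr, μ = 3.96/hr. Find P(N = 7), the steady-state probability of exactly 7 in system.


ρ = 1.59/3.96 = 0.4015
P_n = (1−ρ)·ρ^n = (1 − 0.4015)·0.4015^7 = 0.5985·0.001682 = 0.001007

Final: 0.001007


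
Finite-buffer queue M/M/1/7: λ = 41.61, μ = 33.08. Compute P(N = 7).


ρ = λ/μ = 41.61/33.08 = 1.2579
P_K = (1−ρ)ρ^K/(1−ρ^(K+1)) = (-0.2579·4.982250)/(1 − 6.266971)
= -1.284722/-5.266971 = 0.243920

Final: 0.243920


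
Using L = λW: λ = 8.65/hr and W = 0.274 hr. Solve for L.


L = λW = 8.65·0.274 = 2.3701

Final: 2.3701


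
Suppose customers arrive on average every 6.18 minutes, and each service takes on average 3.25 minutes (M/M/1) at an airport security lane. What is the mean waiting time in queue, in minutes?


λ = 60/6.18 = 9.7087 /hr
μ = 60/3.25 = 18.4615 /hr
ρ = λ/μ = 9.7087/18.4615 = 0.5259
Wq = ρ/(μ−λ) = 0.5259/(18.4615−9.7087) = 0.06008 hr
In minutes: 0.06008·60 = 3.605 min

Final: 3.605 min


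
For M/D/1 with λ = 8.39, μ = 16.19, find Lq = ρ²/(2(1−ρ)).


ρ = 8.39/16.19 = 0.5182
M/D/1: Lq = ρ²/(2(1−ρ)) = 0.2686/(2·0.4818) = 0.27871

Final: 0.27871


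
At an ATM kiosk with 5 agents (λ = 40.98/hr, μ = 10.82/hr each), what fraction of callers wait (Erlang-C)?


a = λ/μ = 3.7874; ρ = a/5 = 0.7575
P₀ = 0.017741 (from M/M/c formula)
C(c,a) = [a^c/(c!(1−ρ))]·P₀ = [779.33372/(120·0.2425)]·0.017741
= 26.77970·0.017741 = 0.475087

Final: 0.475087


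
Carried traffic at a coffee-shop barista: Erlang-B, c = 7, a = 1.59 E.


B(7,1.59) = 0.001040 (Erlang-B)
Carried load = a(1 − B) = 1.59·(1 − 0.001040) = 1.59·0.998960 = 1.5883 E

Final: 1.5883 Erlangs


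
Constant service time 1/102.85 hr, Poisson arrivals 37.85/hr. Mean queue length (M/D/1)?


ρ = 37.85/102.85 = 0.3680
M/D/1: Lq = ρ²/(2(1−ρ)) = 0.1354/(2·0.6320) = 0.10715

Final: 0.10715


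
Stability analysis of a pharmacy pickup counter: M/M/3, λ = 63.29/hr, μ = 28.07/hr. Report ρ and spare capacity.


Total capacity cμ = 3·28.07 = 84.21/hr
ρ = λ/(cμ) = 63.29/84.21 = 0.7516
Stable ⇔ ρ < 1: YES
Spare capacity = cμ − λ = 84.21 − 63.29 = 20.92/hr

Final: ρ = 0.7516; stable; margin = 20.92/hr


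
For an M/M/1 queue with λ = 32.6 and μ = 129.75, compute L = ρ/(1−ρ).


ρ = λ/μ = 32.6/129.75 = 0.2513
L = ρ/(1−ρ) = 0.2513/(1 − 0.2513) = 0.2513/0.7487 = 0.3356

Final: 0.3356


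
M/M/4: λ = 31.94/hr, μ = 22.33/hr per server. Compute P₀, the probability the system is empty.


a = λ/μ = 31.94/22.33 = 1.4304; ρ = a/c = 0.3576
Σ_{k=0}^{3} a^k/k! (terms k=0..3) = 1.00000 + 1.43036 + 1.02297 + 0.48774 = 3.94107
Tail: a^4/(4!(1−ρ)) = 4.18586/(24·0.6424) = 0.27149
P₀ = 1/(3.94107 + 0.27149) = 1/4.21257 = 0.237385

Final: 0.237385


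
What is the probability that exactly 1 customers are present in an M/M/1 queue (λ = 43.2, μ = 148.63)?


ρ = 43.2/148.63 = 0.2907
P_n = (1−ρ)·ρ^n = (1 − 0.2907)·0.2907^1 = 0.7093·0.290655 = 0.206175

Final: 0.206175


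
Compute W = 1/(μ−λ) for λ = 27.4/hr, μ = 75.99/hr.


W = 1/(μ−λ) = 1/(75.99 − 27.4) = 1/48.59 = 0.02058 hr

Final: 0.02058 hr


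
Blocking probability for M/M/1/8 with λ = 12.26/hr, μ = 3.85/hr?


ρ = λ/μ = 12.26/3.85 = 3.1844
P_K = (1−ρ)ρ^K/(1−ρ^(K+1)) = (-2.1844·10573.966384)/(1 − 33671.903342)
= -23097.936958/-33670.903342 = 0.685991

Final: 0.685991


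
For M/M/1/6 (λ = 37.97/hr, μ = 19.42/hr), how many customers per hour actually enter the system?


ρ = 1.9552; P_K = (1−ρ)ρ^6/(1−ρ^7) = 0.493058
λ_eff = λ(1 − P_K) = 37.97·(1 − 0.493058) = 37.97·0.506942 = 19.2486 /hr

Final: 19.2486 /hr


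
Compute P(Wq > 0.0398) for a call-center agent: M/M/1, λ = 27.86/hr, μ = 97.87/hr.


ρ = 27.86/97.87 = 0.2847
P(Wq > t) = ρ·e^{−(μ−λ)t} = 0.2847·e^{−2.7864}
= 0.2847·0.061643 = 0.017547

Final: 0.017547


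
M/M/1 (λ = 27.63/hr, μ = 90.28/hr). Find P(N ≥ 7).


ρ = 27.63/90.28 = 0.3060
P(N ≥ n) = ρ^n = 0.3060^7 = 0.0002515

Final: 0.0002515


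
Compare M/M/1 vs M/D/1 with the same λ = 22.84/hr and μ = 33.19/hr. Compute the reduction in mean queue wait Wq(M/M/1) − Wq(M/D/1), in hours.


ρ = 22.84/33.19 = 0.6882
Wq(M/M/1) = ρ/(μ−λ) = 0.6882/10.35 = 0.06649 hr
Wq(M/D/1) = ρ/(2(μ−λ)) = 0.03324 hr
Savings = 0.06649 − 0.03324 = 0.03324 hr

Final: 0.03324 hr


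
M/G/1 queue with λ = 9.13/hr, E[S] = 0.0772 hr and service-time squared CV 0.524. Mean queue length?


ρ = λ·E[S] = 9.13·0.0772 = 0.7048
Lq = ρ²(1+C_s²)/(2(1−ρ)) = 0.4968·(1+0.524)/(2·0.2952)
= 0.4968·1.5240/0.5903 = 1.28253

Final: 1.28253


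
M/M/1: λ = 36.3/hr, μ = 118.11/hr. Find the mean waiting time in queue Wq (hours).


ρ = 36.3/118.11 = 0.3073
Wq = ρ/(μ−λ) = 0.3073/(118.11 − 36.3) = 0.3073/81.81 = 0.003757 hr

Final: 0.003757 hr


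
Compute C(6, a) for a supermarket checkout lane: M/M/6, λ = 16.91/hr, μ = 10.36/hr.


a = λ/μ = 1.6322; ρ = a/6 = 0.2720
P₀ = 0.195408 (from M/M/c formula)
C(c,a) = [a^c/(c!(1−ρ))]·P₀ = [18.91050/(720·0.7280)]·0.195408
= 0.03608·0.195408 = 0.007050

Final: 0.007050
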